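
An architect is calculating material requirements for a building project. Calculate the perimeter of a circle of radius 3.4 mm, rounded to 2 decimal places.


Shape: circle
Radius r = 3.4 mm
Formula: C = 2 * pi * r
C = 2 * pi * 3.4
C = 6.8 * pi
C = 21.36
21.36 mm


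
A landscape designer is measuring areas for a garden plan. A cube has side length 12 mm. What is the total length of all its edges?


Shape: cube
Side s = 12 mm
A cube has 12 edges, all equal.
Formula: total edge length = 12 * s
Total = 12 * 12
Total = 144
144 mm


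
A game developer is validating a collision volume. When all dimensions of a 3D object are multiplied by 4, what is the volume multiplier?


Linear scale factor k = 4
Rule: under a linear scaling by k, volumes scale by k^3.
k^3 = 4 * 4 * 4
k^3 = 16 * 4
k^3 = 64
Volume scales by a factor of 64.
64 (dimensionless)


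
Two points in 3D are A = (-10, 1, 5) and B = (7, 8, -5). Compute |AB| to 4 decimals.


3D distance between two points
P1 = (-10, 1, 5), P2 = (7, 8, -5)
Formula: d = sqrt((x2-x1)^2 + (y2-y1)^2 + (z2-z1)^2)
dx = 7 - -10 = 17
dy = 8 - 1 = 7
dz = -5 - 5 = -10
dx^2 + dy^2 + dz^2 = 289 + 49 + 100 = 438
d = sqrt(438)
d = 20.9284
20.9284 units


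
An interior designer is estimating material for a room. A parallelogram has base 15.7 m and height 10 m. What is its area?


Shape: parallelogram
Base b = 15.7 m, Height h = 10 m
Formula: A = b * h
A = 15.7 * 10
A = 157
157 m^2


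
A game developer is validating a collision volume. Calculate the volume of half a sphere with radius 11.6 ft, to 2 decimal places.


Shape: hemisphere (half of a sphere)
Radius r = 11.6 ft
Formula: V = (1/2) * (4/3) * pi * r^3 = (2/3) * pi * r^3
r^3 = 1560.896
(2/3) * 1560.896 = 1040.597333
V = 1040.597333 * pi
V = 3269.13
3269.13 ft^3


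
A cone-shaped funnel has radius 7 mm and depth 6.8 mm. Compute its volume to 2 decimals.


Shape: cone
Radius r = 7 mm, Height h = 6.8 mm
Formula: V = (1/3) * pi * r^2 * h
r^2 = 49
pi * r^2 * h = pi * 49 * 6.8 = 333.2 * pi
V = 333.2 * pi / 3
V = 348.93
348.93 mm^3


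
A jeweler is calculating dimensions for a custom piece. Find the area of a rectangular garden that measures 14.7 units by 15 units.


Shape: rectangle
Length l = 14.7 units, Width w = 15 units
Formula: A = l * w
A = 14.7 * 15
A = 220.5
220.5 units^2


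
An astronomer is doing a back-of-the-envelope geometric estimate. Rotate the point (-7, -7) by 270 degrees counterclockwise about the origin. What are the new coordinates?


Transformation: rotation about the origin
Original point: (-7, -7)
Rule for 270 deg counterclockwise: (x, y) -> (y, -x)
Apply: (-7, -7) -> (-7, 7)
(-7, 7)


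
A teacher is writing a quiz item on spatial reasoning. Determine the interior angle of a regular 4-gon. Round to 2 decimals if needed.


Shape: regular square (4 sides)
Formula: interior angle = (n - 2) * 180 / n
(n - 2) = 2
(n - 2) * 180 = 360
angle = 360 / 4
angle = 90
90 degrees


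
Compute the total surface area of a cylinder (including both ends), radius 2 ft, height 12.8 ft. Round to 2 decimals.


Shape: closed cylinder
Radius r = 2 ft, Height h = 12.8 ft
Formula: SA = 2*pi*r^2 + 2*pi*r*h = 2*pi*r*(r + h)
r + h = 14.8
2 * r * (r + h) = 2 * 2 * 14.8 = 59.2
SA = 59.2 * pi
SA = 185.98
185.98 ft^2


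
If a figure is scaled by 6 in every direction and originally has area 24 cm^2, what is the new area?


Linear scale factor k = 6
Original area = 24 cm^2
Rule: under a linear scaling by k, areas scale by k^2.
k^2 = 6^2 = 36
New area = 24 * 36
New area = 864
864 cm^2


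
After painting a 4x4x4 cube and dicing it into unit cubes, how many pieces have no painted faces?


Large cube: 4 x 4 x 4, cut into unit cubes.
n = 4, so n - 2 = 2
Unpainted cubes form the interior (n - 2)^3 block.
(n - 2)^3 = 2^3 = 8
8 unit cubes


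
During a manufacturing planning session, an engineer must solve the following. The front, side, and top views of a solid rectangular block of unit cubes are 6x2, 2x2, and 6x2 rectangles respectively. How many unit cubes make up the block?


Orthographic views of a solid rectangular block:
Front view 6 x 2 -> length = 6, height = 2
Side view 2 x 2 -> width = 2, height = 2 (consistent)
Top view 6 x 2 -> confirms length = 6, width = 2
The block is 6 x 2 x 2.
Total unit cubes = 6 * 2 * 2 = 24
24 unit cubes


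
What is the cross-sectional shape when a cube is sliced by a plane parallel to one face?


Solid: cube
Cutting plane: parallel to one face
Visualize the intersection of the plane with the solid's surface.
The boundary of the cut region is a square.
square


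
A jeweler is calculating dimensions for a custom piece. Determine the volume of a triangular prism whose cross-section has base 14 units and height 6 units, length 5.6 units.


Shape: triangular prism
Triangle base = 14 units, triangle height = 6 units, prism length L = 5.6 units
Formula: V = (1/2 * b * h_tri) * L
Cross-section area = 0.5 * 14 * 6 = 42
V = 42 * 5.6
V = 235.2
235.2 units^3


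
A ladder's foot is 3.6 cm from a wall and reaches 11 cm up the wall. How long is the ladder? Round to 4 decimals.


Shape: right triangle
Legs a = 3.6 cm, b = 11 cm
Formula: c = sqrt(a^2 + b^2)
a^2 = 12.96, b^2 = 121
a^2 + b^2 = 133.96
c = sqrt(133.96)
c = 11.5741
11.5741 cm


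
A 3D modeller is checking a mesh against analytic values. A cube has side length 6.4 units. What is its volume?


Shape: cube
Side s = 6.4 units
Formula: V = s^3
V = 6.4 * 6.4 * 6.4
V = 40.96 * 6.4
V = 262.144
262.144 units^3


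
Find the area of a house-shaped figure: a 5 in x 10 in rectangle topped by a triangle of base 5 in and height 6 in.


Composite shape: rectangle + triangle
Rectangle area = 5 * 10 = 50
Triangle area = 0.5 * 5 * 6 = 15
Total = 50 + 15
Total = 65
65 in^2


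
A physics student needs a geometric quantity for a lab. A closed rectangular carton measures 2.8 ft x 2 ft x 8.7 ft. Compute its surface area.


Shape: rectangular prism
l = 2.8 ft, w = 2 ft, h = 8.7 ft
Formula: SA = 2(lw + lh + wh)
lw = 5.6, lh = 24.36, wh = 17.4
lw + lh + wh = 47.36
SA = 2 * 47.36
SA = 94.72
94.72 ft^2


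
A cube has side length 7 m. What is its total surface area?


Shape: cube
Side s = 7 m
A cube has 6 square faces.
Formula: SA = 6 * s^2
s^2 = 49
SA = 6 * 49
SA = 294
294 m^2


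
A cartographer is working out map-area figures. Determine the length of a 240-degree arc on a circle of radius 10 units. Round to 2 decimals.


Shape: circular arc
Radius r = 10 units, Angle = 240 degrees
Formula: L = (angle/360) * 2 * pi * r
2 * pi * r = 20 * pi
L = (240/360) * 20 * pi
L = 13.333333 * pi
L = 41.89
41.89 units


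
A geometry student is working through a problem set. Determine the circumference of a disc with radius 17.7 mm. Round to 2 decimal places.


Shape: circle
Radius r = 17.7 mm
Formula: C = 2 * pi * r
C = 2 * pi * 17.7
C = 35.4 * pi
C = 111.21
111.21 mm


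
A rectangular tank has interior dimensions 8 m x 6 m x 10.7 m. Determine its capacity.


Shape: rectangular prism
l = 8 m, w = 6 m, h = 10.7 m
Formula: V = l * w * h
V = 8 * 6 * 10.7
V = 48 * 10.7
V = 513.6
513.6 m^3


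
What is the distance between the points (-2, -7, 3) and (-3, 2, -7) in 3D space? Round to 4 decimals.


3D distance between two points
P1 = (-2, -7, 3), P2 = (-3, 2, -7)
Formula: d = sqrt((x2-x1)^2 + (y2-y1)^2 + (z2-z1)^2)
dx = -3 - -2 = -1
dy = 2 - -7 = 9
dz = -7 - 3 = -10
dx^2 + dy^2 + dz^2 = 1 + 81 + 100 = 182
d = sqrt(182)
d = 13.4907
13.4907 units


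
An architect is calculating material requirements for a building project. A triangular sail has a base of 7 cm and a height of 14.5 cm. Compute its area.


Shape: triangle
Base b = 7 cm, Height h = 14.5 cm
Formula: A = (1/2) * b * h
A = 0.5 * 7 * 14.5
A = 0.5 * 101.5
A = 50.75
50.75 cm^2


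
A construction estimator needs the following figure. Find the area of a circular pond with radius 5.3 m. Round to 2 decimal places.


Shape: circle
Radius r = 5.3 m
Formula: A = pi * r^2
r^2 = 5.3^2 = 28.09
A = pi * 28.09
A = 88.25
88.25 m^2


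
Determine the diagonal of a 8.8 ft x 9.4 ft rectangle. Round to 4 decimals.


Shape: rectangle (diagonal via Pythagoras)
Sides: 8.8 ft and 9.4 ft
Formula: d = sqrt(l^2 + w^2)
l^2 = 77.44, w^2 = 88.36
l^2 + w^2 = 165.8
d = sqrt(165.8)
d = 12.8763
12.8763 ft


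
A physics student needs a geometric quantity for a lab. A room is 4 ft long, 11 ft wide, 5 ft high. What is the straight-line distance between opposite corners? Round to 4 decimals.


Shape: rectangular box (space diagonal)
l = 4 ft, w = 11 ft, h = 5 ft
Visualize: the diagonal of the base, then a right triangle with that diagonal and the height.
Formula: d = sqrt(l^2 + w^2 + h^2)
l^2 + w^2 + h^2 = 16 + 121 + 25 = 162
d = sqrt(162)
d = 12.7279
12.7279 ft


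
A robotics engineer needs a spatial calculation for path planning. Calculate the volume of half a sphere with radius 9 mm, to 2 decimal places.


Shape: hemisphere (half of a sphere)
Radius r = 9 mm
Formula: V = (1/2) * (4/3) * pi * r^3 = (2/3) * pi * r^3
r^3 = 729
(2/3) * 729 = 486
V = 486 * pi
V = 1526.81
1526.81 mm^3


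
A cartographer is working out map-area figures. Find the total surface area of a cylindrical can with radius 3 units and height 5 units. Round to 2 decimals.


Shape: closed cylinder
Radius r = 3 units, Height h = 5 units
Formula: SA = 2*pi*r^2 + 2*pi*r*h = 2*pi*r*(r + h)
r + h = 8
2 * r * (r + h) = 2 * 3 * 8 = 48
SA = 48 * pi
SA = 150.8
150.8 units^2


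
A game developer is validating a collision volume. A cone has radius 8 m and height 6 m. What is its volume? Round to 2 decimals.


Shape: cone
Radius r = 8 m, Height h = 6 m
Formula: V = (1/3) * pi * r^2 * h
r^2 = 64
pi * r^2 * h = pi * 64 * 6 = 384 * pi
V = 384 * pi / 3
V = 402.12
402.12 m^3


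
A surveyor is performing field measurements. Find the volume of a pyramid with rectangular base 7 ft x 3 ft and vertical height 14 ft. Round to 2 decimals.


Shape: rectangular pyramid
Base: 7 ft x 3 ft, Height h = 14 ft
Formula: V = (1/3) * base_area * h
base_area = 7 * 3 = 21
base_area * h = 21 * 14 = 294
V = 294 / 3
V = 98
98 ft^3


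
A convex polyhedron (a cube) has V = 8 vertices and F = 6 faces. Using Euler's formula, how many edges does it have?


Polyhedron: cube
Euler's formula for convex polyhedra: V - E + F = 2
Given: V = 8 vertices and F = 6 faces
Solve for E:
E = V + F - 2 = 8 + 6 - 2 = 12
12 edges


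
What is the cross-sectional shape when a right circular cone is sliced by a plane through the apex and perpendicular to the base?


Solid: right circular cone
Cutting plane: through the apex and perpendicular to the base
Visualize the intersection of the plane with the solid's surface.
The boundary of the cut region is a isosceles triangle.
isosceles triangle


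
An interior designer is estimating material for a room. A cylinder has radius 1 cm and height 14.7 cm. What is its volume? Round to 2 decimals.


Shape: cylinder
Radius r = 1 cm, Height h = 14.7 cm
Formula: V = pi * r^2 * h
r^2 = 1
V = pi * 1 * 14.7
V = 14.7 * pi
V = 46.18
46.18 cm^3


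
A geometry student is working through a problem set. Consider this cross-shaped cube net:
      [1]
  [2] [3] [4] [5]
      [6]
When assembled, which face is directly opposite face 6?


Net: cross layout. Take square 3 as the base (bottom).
Fold the four squares in the horizontal row up around 3: 2 -> left, 4 -> right, 5 wraps to the top.
Fold 1 and 6 up from 3: 1 -> back, 6 -> front.
Opposite pairs are therefore: (1, 6), (2, 4), (3, 5).
Face 6 is opposite face 1.
face 1


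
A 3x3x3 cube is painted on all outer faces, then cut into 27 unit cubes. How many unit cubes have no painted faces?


Large cube: 3 x 3 x 3, cut into unit cubes.
n = 3, so n - 2 = 1
Unpainted cubes form the interior (n - 2)^3 block.
(n - 2)^3 = 1^3 = 1
1 unit cubes


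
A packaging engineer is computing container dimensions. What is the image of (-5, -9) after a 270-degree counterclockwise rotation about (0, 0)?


Transformation: rotation about the origin
Original point: (-5, -9)
Rule for 270 deg counterclockwise: (x, y) -> (y, -x)
Apply: (-5, -9) -> (-9, 5)
(-9, 5)


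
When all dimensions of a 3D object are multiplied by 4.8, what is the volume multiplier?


Linear scale factor k = 4.8
Rule: under a linear scaling by k, volumes scale by k^3.
k^3 = 4.8 * 4.8 * 4.8
k^3 = 23.04 * 4.8
k^3 = 110.592
Volume scales by a factor of 110.592.
110.592 (dimensionless)


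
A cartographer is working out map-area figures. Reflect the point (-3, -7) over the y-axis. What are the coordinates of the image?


Transformation: reflection
Original point: (-3, -7)
Rule for reflection over the y-axis: (x, y) -> (-x, y)
Apply: (-3, -7) -> (3, -7)
(3, -7)


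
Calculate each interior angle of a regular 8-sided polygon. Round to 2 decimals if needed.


Shape: regular octagon (8 sides)
Formula: interior angle = (n - 2) * 180 / n
(n - 2) = 6
(n - 2) * 180 = 1080
angle = 1080 / 8
angle = 135
135 degrees


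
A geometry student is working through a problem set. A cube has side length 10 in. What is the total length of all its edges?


Shape: cube
Side s = 10 in
A cube has 12 edges, all equal.
Formula: total edge length = 12 * s
Total = 12 * 10
Total = 120
120 in


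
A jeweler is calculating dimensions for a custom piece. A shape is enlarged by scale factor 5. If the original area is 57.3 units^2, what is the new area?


Linear scale factor k = 5
Original area = 57.3 units^2
Rule: under a linear scaling by k, areas scale by k^2.
k^2 = 5^2 = 25
New area = 57.3 * 25
New area = 1432.5
1432.5 units^2


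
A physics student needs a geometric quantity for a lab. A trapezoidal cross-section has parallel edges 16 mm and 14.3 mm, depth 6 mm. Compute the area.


Shape: trapezoid
Parallel sides a = 16 mm, b = 14.3 mm; Height h = 6 mm
Formula: A = (a + b) * h / 2
a + b = 16 + 14.3 = 30.3
A = 30.3 * 6 / 2
A = 181.8 / 2
A = 90.9
90.9 mm^2


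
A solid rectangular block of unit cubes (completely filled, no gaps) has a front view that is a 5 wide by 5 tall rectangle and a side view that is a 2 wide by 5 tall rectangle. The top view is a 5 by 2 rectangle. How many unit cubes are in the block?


Orthographic views of a solid rectangular block:
Front view 5 x 5 -> length = 5, height = 5
Side view 2 x 5 -> width = 2, height = 5 (consistent)
Top view 5 x 2 -> confirms length = 5, width = 2
The block is 5 x 2 x 5.
Total unit cubes = 5 * 2 * 5 = 50
50 unit cubes


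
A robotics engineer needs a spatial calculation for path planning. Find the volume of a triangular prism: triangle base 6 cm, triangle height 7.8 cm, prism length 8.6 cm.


Shape: triangular prism
Triangle base = 6 cm, triangle height = 7.8 cm, prism length L = 8.6 cm
Formula: V = (1/2 * b * h_tri) * L
Cross-section area = 0.5 * 6 * 7.8 = 23.4
V = 23.4 * 8.6
V = 201.24
201.24 cm^3


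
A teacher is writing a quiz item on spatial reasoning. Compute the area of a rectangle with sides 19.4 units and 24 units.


Shape: rectangle
Length l = 19.4 units, Width w = 24 units
Formula: A = l * w
A = 19.4 * 24
A = 465.6
465.6 units^2


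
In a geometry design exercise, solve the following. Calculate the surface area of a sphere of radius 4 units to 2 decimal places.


Shape: sphere
Radius r = 4 units
Formula: SA = 4 * pi * r^2
r^2 = 16
SA = 4 * pi * 16
SA = 64 * pi
SA = 201.06
201.06 units^2


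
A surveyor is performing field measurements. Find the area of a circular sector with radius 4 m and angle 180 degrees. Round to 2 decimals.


Shape: circular sector
Radius r = 4 m, Angle = 180 degrees
Formula: A = (angle/360) * pi * r^2
r^2 = 16
Fraction of circle = 180/360
A = (180/360) * pi * 16
A = 8 * pi
A = 25.13
25.13 m^2


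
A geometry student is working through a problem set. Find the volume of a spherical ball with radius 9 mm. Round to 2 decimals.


Shape: sphere
Radius r = 9 mm
Formula: V = (4/3) * pi * r^3
r^3 = 729
(4/3) * 729 = 972
V = 972 * pi
V = 3053.63
3053.63 mm^3


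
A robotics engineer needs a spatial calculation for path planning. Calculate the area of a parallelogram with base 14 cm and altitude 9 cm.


Shape: parallelogram
Base b = 14 cm, Height h = 9 cm
Formula: A = b * h
A = 14 * 9
A = 126
126 cm^2


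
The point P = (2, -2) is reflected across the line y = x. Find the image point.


Transformation: reflection
Original point: (2, -2)
Rule for reflection over y = x: (x, y) -> (y, x)
Apply: (2, -2) -> (-2, 2)
(-2, 2)


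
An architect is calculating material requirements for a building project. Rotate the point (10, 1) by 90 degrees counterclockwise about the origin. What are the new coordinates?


Transformation: rotation about the origin
Original point: (10, 1)
Rule for 90 deg counterclockwise: (x, y) -> (-y, x)
Apply: (10, 1) -> (-1, 10)
(-1, 10)


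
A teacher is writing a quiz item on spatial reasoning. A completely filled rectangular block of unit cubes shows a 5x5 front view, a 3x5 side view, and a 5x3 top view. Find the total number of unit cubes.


Orthographic views of a solid rectangular block:
Front view 5 x 5 -> length = 5, height = 5
Side view 3 x 5 -> width = 3, height = 5 (consistent)
Top view 5 x 3 -> confirms length = 5, width = 3
The block is 5 x 3 x 5.
Total unit cubes = 5 * 3 * 5 = 75
75 unit cubes


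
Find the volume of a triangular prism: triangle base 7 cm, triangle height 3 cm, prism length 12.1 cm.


Shape: triangular prism
Triangle base = 7 cm, triangle height = 3 cm, prism length L = 12.1 cm
Formula: V = (1/2 * b * h_tri) * L
Cross-section area = 0.5 * 7 * 3 = 10.5
V = 10.5 * 12.1
V = 127.05
127.05 cm^3


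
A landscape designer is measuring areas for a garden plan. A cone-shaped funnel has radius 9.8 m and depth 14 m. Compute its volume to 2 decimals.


Shape: cone
Radius r = 9.8 m, Height h = 14 m
Formula: V = (1/3) * pi * r^2 * h
r^2 = 96.04
pi * r^2 * h = pi * 96.04 * 14 = 1344.56 * pi
V = 1344.56 * pi / 3
V = 1408.02
1408.02 m^3


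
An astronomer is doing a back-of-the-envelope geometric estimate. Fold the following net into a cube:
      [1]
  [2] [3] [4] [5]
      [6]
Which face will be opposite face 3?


Net: cross layout. Take square 3 as the base (bottom).
Fold the four squares in the horizontal row up around 3: 2 -> left, 4 -> right, 5 wraps to the top.
Fold 1 and 6 up from 3: 1 -> back, 6 -> front.
Opposite pairs are therefore: (1, 6), (2, 4), (3, 5).
Face 3 is opposite face 5.
face 5


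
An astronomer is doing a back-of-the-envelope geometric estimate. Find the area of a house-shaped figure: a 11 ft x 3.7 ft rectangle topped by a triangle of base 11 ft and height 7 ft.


Composite shape: rectangle + triangle
Rectangle area = 11 * 3.7 = 40.7
Triangle area = 0.5 * 11 * 7 = 38.5
Total = 40.7 + 38.5
Total = 79.2
79.2 ft^2


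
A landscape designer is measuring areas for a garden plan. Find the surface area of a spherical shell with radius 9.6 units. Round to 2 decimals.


Shape: sphere
Radius r = 9.6 units
Formula: SA = 4 * pi * r^2
r^2 = 92.16
SA = 4 * pi * 92.16
SA = 368.64 * pi
SA = 1158.12
1158.12 units^2


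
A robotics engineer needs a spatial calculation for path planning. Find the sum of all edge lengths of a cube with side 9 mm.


Shape: cube
Side s = 9 mm
A cube has 12 edges, all equal.
Formula: total edge length = 12 * s
Total = 12 * 9
Total = 108
108 mm


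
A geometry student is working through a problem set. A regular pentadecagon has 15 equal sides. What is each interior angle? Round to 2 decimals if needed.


Shape: regular pentadecagon (15 sides)
Formula: interior angle = (n - 2) * 180 / n
(n - 2) = 13
(n - 2) * 180 = 2340
angle = 2340 / 15
angle = 156
156 degrees


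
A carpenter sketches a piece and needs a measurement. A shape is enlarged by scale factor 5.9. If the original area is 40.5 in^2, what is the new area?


Linear scale factor k = 5.9
Original area = 40.5 in^2
Rule: under a linear scaling by k, areas scale by k^2.
k^2 = 5.9^2 = 34.81
New area = 40.5 * 34.81
New area = 1409.805
1409.805 in^2


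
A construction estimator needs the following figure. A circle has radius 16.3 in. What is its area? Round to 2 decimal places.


Shape: circle
Radius r = 16.3 in
Formula: A = pi * r^2
r^2 = 16.3^2 = 265.69
A = pi * 265.69
A = 834.69
834.69 in^2


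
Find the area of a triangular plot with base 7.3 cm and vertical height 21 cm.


Shape: triangle
Base b = 7.3 cm, Height h = 21 cm
Formula: A = (1/2) * b * h
A = 0.5 * 7.3 * 21
A = 0.5 * 153.3
A = 76.65
76.65 cm^2


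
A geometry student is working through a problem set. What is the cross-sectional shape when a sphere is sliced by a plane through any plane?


Solid: sphere
Cutting plane: through any plane
Visualize the intersection of the plane with the solid's surface.
The boundary of the cut region is a circle.
circle


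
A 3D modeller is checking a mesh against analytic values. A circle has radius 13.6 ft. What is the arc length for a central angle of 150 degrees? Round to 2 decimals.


Shape: circular arc
Radius r = 13.6 ft, Angle = 150 degrees
Formula: L = (angle/360) * 2 * pi * r
2 * pi * r = 27.2 * pi
L = (150/360) * 27.2 * pi
L = 11.333333 * pi
L = 35.6
35.6 ft


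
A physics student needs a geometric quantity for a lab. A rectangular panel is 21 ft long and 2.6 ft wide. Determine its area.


Shape: rectangle
Length l = 21 ft, Width w = 2.6 ft
Formula: A = l * w
A = 21 * 2.6
A = 54.6
54.6 ft^2


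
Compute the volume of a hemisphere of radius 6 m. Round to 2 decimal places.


Shape: hemisphere (half of a sphere)
Radius r = 6 m
Formula: V = (1/2) * (4/3) * pi * r^3 = (2/3) * pi * r^3
r^3 = 216
(2/3) * 216 = 144
V = 144 * pi
V = 452.39
452.39 m^3


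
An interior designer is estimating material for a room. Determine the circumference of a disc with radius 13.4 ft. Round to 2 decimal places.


Shape: circle
Radius r = 13.4 ft
Formula: C = 2 * pi * r
C = 2 * pi * 13.4
C = 26.8 * pi
C = 84.19
84.19 ft


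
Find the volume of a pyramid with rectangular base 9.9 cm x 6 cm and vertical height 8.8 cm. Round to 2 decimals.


Shape: rectangular pyramid
Base: 9.9 cm x 6 cm, Height h = 8.8 cm
Formula: V = (1/3) * base_area * h
base_area = 9.9 * 6 = 59.4
base_area * h = 59.4 * 8.8 = 522.72
V = 522.72 / 3
V = 174.24
174.24 cm^3


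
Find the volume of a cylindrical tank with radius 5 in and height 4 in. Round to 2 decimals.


Shape: cylinder
Radius r = 5 in, Height h = 4 in
Formula: V = pi * r^2 * h
r^2 = 25
V = pi * 25 * 4
V = 100 * pi
V = 314.16
314.16 in^3


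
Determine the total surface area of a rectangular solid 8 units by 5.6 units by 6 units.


Shape: rectangular prism
l = 8 units, w = 5.6 units, h = 6 units
Formula: SA = 2(lw + lh + wh)
lw = 44.8, lh = 48, wh = 33.6
lw + lh + wh = 126.4
SA = 2 * 126.4
SA = 252.8
252.8 units^2


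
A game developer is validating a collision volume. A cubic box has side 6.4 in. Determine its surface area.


Shape: cube
Side s = 6.4 in
A cube has 6 square faces.
Formula: SA = 6 * s^2
s^2 = 40.96
SA = 6 * 40.96
SA = 245.76
245.76 in^2


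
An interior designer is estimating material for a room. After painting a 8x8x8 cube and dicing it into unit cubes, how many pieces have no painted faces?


Large cube: 8 x 8 x 8, cut into unit cubes.
n = 8, so n - 2 = 6
Unpainted cubes form the interior (n - 2)^3 block.
(n - 2)^3 = 6^3 = 216
216 unit cubes


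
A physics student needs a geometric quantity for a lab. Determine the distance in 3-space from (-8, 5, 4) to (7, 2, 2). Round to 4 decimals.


3D distance between two points
P1 = (-8, 5, 4), P2 = (7, 2, 2)
Formula: d = sqrt((x2-x1)^2 + (y2-y1)^2 + (z2-z1)^2)
dx = 7 - -8 = 15
dy = 2 - 5 = -3
dz = 2 - 4 = -2
dx^2 + dy^2 + dz^2 = 225 + 9 + 4 = 238
d = sqrt(238)
d = 15.4272
15.4272 units


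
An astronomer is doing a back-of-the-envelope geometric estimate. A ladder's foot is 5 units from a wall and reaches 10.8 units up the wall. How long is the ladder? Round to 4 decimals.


Shape: right triangle
Legs a = 5 units, b = 10.8 units
Formula: c = sqrt(a^2 + b^2)
a^2 = 25, b^2 = 116.64
a^2 + b^2 = 141.64
c = sqrt(141.64)
c = 11.9013
11.9013 units


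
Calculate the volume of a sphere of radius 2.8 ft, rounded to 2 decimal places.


Shape: sphere
Radius r = 2.8 ft
Formula: V = (4/3) * pi * r^3
r^3 = 21.952
(4/3) * 21.952 = 29.269333
V = 29.269333 * pi
V = 91.95
91.95 ft^3


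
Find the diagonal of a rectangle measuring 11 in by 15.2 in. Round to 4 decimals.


Shape: rectangle (diagonal via Pythagoras)
Sides: 11 in and 15.2 in
Formula: d = sqrt(l^2 + w^2)
l^2 = 121, w^2 = 231.04
l^2 + w^2 = 352.04
d = sqrt(352.04)
d = 18.7627
18.7627 in


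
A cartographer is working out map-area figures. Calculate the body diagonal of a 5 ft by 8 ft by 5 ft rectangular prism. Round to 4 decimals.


Shape: rectangular box (space diagonal)
l = 5 ft, w = 8 ft, h = 5 ft
Visualize: the diagonal of the base, then a right triangle with that diagonal and the height.
Formula: d = sqrt(l^2 + w^2 + h^2)
l^2 + w^2 + h^2 = 25 + 64 + 25 = 114
d = sqrt(114)
d = 10.6771
10.6771 ft


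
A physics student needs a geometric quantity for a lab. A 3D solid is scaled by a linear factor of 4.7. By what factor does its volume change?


Linear scale factor k = 4.7
Rule: under a linear scaling by k, volumes scale by k^3.
k^3 = 4.7 * 4.7 * 4.7
k^3 = 22.09 * 4.7
k^3 = 103.823
Volume scales by a factor of 103.823.
103.823 (dimensionless)


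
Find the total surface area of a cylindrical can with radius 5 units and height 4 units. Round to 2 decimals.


Shape: closed cylinder
Radius r = 5 units, Height h = 4 units
Formula: SA = 2*pi*r^2 + 2*pi*r*h = 2*pi*r*(r + h)
r + h = 9
2 * r * (r + h) = 2 * 5 * 9 = 90
SA = 90 * pi
SA = 282.74
282.74 units^2


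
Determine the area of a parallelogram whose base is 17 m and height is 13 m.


Shape: parallelogram
Base b = 17 m, Height h = 13 m
Formula: A = b * h
A = 17 * 13
A = 221
221 m^2


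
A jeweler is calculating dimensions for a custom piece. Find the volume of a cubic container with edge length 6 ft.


Shape: cube
Side s = 6 ft
Formula: V = s^3
V = 6 * 6 * 6
V = 36 * 6
V = 216
216 ft^3


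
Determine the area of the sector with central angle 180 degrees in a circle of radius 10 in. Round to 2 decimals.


Shape: circular sector
Radius r = 10 in, Angle = 180 degrees
Formula: A = (angle/360) * pi * r^2
r^2 = 100
Fraction of circle = 180/360
A = (180/360) * pi * 100
A = 50 * pi
A = 157.08
157.08 in^2


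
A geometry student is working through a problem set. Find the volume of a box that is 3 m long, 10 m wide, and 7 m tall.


Shape: rectangular prism
l = 3 m, w = 10 m, h = 7 m
Formula: V = l * w * h
V = 3 * 10 * 7
V = 30 * 7
V = 210
210 m^3


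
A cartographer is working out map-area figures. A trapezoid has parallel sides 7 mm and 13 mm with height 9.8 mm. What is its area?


Shape: trapezoid
Parallel sides a = 7 mm, b = 13 mm; Height h = 9.8 mm
Formula: A = (a + b) * h / 2
a + b = 7 + 13 = 20
A = 20 * 9.8 / 2
A = 196 / 2
A = 98
98 mm^2


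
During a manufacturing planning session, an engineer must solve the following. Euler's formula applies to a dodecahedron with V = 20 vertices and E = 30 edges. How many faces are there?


Polyhedron: dodecahedron
Euler's formula for convex polyhedra: V - E + F = 2
Given: V = 20 vertices and E = 30 edges
Solve for F:
F = 2 + E - V = 2 + 30 - 20 = 12
12 faces


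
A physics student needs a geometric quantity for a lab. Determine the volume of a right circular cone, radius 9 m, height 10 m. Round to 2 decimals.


Shape: cone
Radius r = 9 m, Height h = 10 m
Formula: V = (1/3) * pi * r^2 * h
r^2 = 81
pi * r^2 * h = pi * 81 * 10 = 810 * pi
V = 810 * pi / 3
V = 848.23
848.23 m^3


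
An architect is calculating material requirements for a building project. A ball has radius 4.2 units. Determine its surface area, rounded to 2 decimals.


Shape: sphere
Radius r = 4.2 units
Formula: SA = 4 * pi * r^2
r^2 = 17.64
SA = 4 * pi * 17.64
SA = 70.56 * pi
SA = 221.67
221.67 units^2


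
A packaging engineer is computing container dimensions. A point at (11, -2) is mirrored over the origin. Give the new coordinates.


Transformation: reflection
Original point: (11, -2)
Rule for reflection through the origin: (x, y) -> (-x, -y)
Apply: (11, -2) -> (-11, 2)
(-11, 2)


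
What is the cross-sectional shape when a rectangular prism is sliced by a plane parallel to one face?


Solid: rectangular prism
Cutting plane: parallel to one face
Visualize the intersection of the plane with the solid's surface.
The boundary of the cut region is a rectangle.
rectangle


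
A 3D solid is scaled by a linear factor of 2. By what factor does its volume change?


Linear scale factor k = 2
Rule: under a linear scaling by k, volumes scale by k^3.
k^3 = 2 * 2 * 2
k^3 = 4 * 2
k^3 = 8
Volume scales by a factor of 8.
8 (dimensionless)


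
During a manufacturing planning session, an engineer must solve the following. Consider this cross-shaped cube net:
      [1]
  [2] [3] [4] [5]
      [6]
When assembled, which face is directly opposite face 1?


Net: cross layout. Take square 3 as the base (bottom).
Fold the four squares in the horizontal row up around 3: 2 -> left, 4 -> right, 5 wraps to the top.
Fold 1 and 6 up from 3: 1 -> back, 6 -> front.
Opposite pairs are therefore: (1, 6), (2, 4), (3, 5).
Face 1 is opposite face 6.
face 6


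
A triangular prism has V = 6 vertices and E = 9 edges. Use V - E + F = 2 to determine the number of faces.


Polyhedron: triangular prism
Euler's formula for convex polyhedra: V - E + F = 2
Given: V = 6 vertices and E = 9 edges
Solve for F:
F = 2 + E - V = 2 + 9 - 6 = 5
5 faces


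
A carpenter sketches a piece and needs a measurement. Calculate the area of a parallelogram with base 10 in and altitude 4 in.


Shape: parallelogram
Base b = 10 in, Height h = 4 in
Formula: A = b * h
A = 10 * 4
A = 40
40 in^2


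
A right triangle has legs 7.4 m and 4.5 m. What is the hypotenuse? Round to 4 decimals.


Shape: right triangle
Legs a = 7.4 m, b = 4.5 m
Formula: c = sqrt(a^2 + b^2)
a^2 = 54.76, b^2 = 20.25
a^2 + b^2 = 75.01
c = sqrt(75.01)
c = 8.6608
8.6608 m


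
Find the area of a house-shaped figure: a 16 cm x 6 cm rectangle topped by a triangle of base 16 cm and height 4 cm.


Composite shape: rectangle + triangle
Rectangle area = 16 * 6 = 96
Triangle area = 0.5 * 16 * 4 = 32
Total = 96 + 32
Total = 128
128 cm^2


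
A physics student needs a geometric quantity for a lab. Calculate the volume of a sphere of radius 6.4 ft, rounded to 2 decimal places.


Shape: sphere
Radius r = 6.4 ft
Formula: V = (4/3) * pi * r^3
r^3 = 262.144
(4/3) * 262.144 = 349.525333
V = 349.525333 * pi
V = 1098.07
1098.07 ft^3


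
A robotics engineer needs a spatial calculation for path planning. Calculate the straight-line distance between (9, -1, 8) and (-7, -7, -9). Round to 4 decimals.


3D distance between two points
P1 = (9, -1, 8), P2 = (-7, -7, -9)
Formula: d = sqrt((x2-x1)^2 + (y2-y1)^2 + (z2-z1)^2)
dx = -7 - 9 = -16
dy = -7 - -1 = -6
dz = -9 - 8 = -17
dx^2 + dy^2 + dz^2 = 256 + 36 + 289 = 581
d = sqrt(581)
d = 24.1039
24.1039 units


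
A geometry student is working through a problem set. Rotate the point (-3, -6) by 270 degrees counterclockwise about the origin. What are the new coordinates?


Transformation: rotation about the origin
Original point: (-3, -6)
Rule for 270 deg counterclockwise: (x, y) -> (y, -x)
Apply: (-3, -6) -> (-6, 3)
(-6, 3)


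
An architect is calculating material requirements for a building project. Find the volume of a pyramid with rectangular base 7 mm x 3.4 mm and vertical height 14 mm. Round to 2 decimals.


Shape: rectangular pyramid
Base: 7 mm x 3.4 mm, Height h = 14 mm
Formula: V = (1/3) * base_area * h
base_area = 7 * 3.4 = 23.8
base_area * h = 23.8 * 14 = 333.2
V = 333.2 / 3
V = 111.07
111.07 mm^3


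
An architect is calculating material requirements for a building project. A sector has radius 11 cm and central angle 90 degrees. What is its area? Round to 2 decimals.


Shape: circular sector
Radius r = 11 cm, Angle = 90 degrees
Formula: A = (angle/360) * pi * r^2
r^2 = 121
Fraction of circle = 90/360
A = (90/360) * pi * 121
A = 30.25 * pi
A = 95.03
95.03 cm^2


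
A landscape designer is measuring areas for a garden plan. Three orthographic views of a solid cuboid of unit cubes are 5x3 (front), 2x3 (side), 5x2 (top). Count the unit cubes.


Orthographic views of a solid rectangular block:
Front view 5 x 3 -> length = 5, height = 3
Side view 2 x 3 -> width = 2, height = 3 (consistent)
Top view 5 x 2 -> confirms length = 5, width = 2
The block is 5 x 2 x 3.
Total unit cubes = 5 * 2 * 3 = 30
30 unit cubes


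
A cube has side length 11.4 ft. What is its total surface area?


Shape: cube
Side s = 11.4 ft
A cube has 6 square faces.
Formula: SA = 6 * s^2
s^2 = 129.96
SA = 6 * 129.96
SA = 779.76
779.76 ft^2


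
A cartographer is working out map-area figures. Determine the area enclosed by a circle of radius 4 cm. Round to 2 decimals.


Shape: circle
Radius r = 4 cm
Formula: A = pi * r^2
r^2 = 4^2 = 16
A = pi * 16
A = 50.27
50.27 cm^2


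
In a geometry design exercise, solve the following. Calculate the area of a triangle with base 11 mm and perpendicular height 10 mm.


Shape: triangle
Base b = 11 mm, Height h = 10 mm
Formula: A = (1/2) * b * h
A = 0.5 * 11 * 10
A = 0.5 * 110
A = 55
55 mm^2


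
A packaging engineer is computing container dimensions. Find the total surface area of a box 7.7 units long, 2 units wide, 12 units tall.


Shape: rectangular prism
l = 7.7 units, w = 2 units, h = 12 units
Formula: SA = 2(lw + lh + wh)
lw = 15.4, lh = 92.4, wh = 24
lw + lh + wh = 131.8
SA = 2 * 131.8
SA = 263.6
263.6 units^2


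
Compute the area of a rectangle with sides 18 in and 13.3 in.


Shape: rectangle
Length l = 18 in, Width w = 13.3 in
Formula: A = l * w
A = 18 * 13.3
A = 239.4
239.4 in^2


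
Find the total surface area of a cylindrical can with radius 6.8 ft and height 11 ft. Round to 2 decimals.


Shape: closed cylinder
Radius r = 6.8 ft, Height h = 11 ft
Formula: SA = 2*pi*r^2 + 2*pi*r*h = 2*pi*r*(r + h)
r + h = 17.8
2 * r * (r + h) = 2 * 6.8 * 17.8 = 242.08
SA = 242.08 * pi
SA = 760.52
760.52 ft^2


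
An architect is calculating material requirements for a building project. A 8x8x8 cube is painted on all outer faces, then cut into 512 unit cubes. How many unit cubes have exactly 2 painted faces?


Large cube: 8 x 8 x 8, cut into unit cubes.
n = 8, so n - 2 = 6
Cubes with 2 painted faces lie along the edges, excluding corners.
A cube has 12 edges; each contributes (n - 2) = 6 such cubes.
Count = 12 * 6 = 72
72 unit cubes


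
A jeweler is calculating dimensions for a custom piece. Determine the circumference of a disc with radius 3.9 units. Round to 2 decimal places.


Shape: circle
Radius r = 3.9 units
Formula: C = 2 * pi * r
C = 2 * pi * 3.9
C = 7.8 * pi
C = 24.5
24.5 units


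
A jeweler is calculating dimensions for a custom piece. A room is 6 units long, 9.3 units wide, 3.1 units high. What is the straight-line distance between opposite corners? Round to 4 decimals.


Shape: rectangular box (space diagonal)
l = 6 units, w = 9.3 units, h = 3.1 units
Visualize: the diagonal of the base, then a right triangle with that diagonal and the height.
Formula: d = sqrt(l^2 + w^2 + h^2)
l^2 + w^2 + h^2 = 36 + 86.49 + 9.61 = 132.1
d = sqrt(132.1)
d = 11.4935
11.4935 units


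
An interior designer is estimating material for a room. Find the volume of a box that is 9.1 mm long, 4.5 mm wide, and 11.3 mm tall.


Shape: rectangular prism
l = 9.1 mm, w = 4.5 mm, h = 11.3 mm
Formula: V = l * w * h
V = 9.1 * 4.5 * 11.3
V = 40.95 * 11.3
V = 462.735
462.735 mm^3


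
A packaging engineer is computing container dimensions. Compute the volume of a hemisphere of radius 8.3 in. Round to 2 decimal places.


Shape: hemisphere (half of a sphere)
Radius r = 8.3 in
Formula: V = (1/2) * (4/3) * pi * r^3 = (2/3) * pi * r^3
r^3 = 571.787
(2/3) * 571.787 = 381.191333
V = 381.191333 * pi
V = 1197.55
1197.55 in^3


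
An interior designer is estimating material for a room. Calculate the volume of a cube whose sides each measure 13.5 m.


Shape: cube
Side s = 13.5 m
Formula: V = s^3
V = 13.5 * 13.5 * 13.5
V = 182.25 * 13.5
V = 2460.375
2460.375 m^3


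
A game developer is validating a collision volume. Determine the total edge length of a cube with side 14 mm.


Shape: cube
Side s = 14 mm
A cube has 12 edges, all equal.
Formula: total edge length = 12 * s
Total = 12 * 14
Total = 168
168 mm


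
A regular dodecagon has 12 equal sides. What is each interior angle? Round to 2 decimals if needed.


Shape: regular dodecagon (12 sides)
Formula: interior angle = (n - 2) * 180 / n
(n - 2) = 10
(n - 2) * 180 = 1800
angle = 1800 / 12
angle = 150
150 degrees


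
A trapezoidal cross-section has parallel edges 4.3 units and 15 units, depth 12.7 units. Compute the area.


Shape: trapezoid
Parallel sides a = 4.3 units, b = 15 units; Height h = 12.7 units
Formula: A = (a + b) * h / 2
a + b = 4.3 + 15 = 19.3
A = 19.3 * 12.7 / 2
A = 245.11 / 2
A = 122.555
122.555 units^2


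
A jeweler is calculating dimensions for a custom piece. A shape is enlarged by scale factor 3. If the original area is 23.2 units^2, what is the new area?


Linear scale factor k = 3
Original area = 23.2 units^2
Rule: under a linear scaling by k, areas scale by k^2.
k^2 = 3^2 = 9
New area = 23.2 * 9
New area = 208.8
208.8 units^2


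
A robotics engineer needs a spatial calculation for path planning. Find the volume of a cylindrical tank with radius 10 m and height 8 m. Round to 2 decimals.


Shape: cylinder
Radius r = 10 m, Height h = 8 m
Formula: V = pi * r^2 * h
r^2 = 100
V = pi * 100 * 8
V = 800 * pi
V = 2513.27
2513.27 m^3


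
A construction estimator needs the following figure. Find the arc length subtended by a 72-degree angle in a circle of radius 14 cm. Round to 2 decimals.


Shape: circular arc
Radius r = 14 cm, Angle = 72 degrees
Formula: L = (angle/360) * 2 * pi * r
2 * pi * r = 28 * pi
L = (72/360) * 28 * pi
L = 5.6 * pi
L = 17.59
17.59 cm


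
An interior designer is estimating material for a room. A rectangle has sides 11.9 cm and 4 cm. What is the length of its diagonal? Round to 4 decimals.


Shape: rectangle (diagonal via Pythagoras)
Sides: 11.9 cm and 4 cm
Formula: d = sqrt(l^2 + w^2)
l^2 = 141.61, w^2 = 16
l^2 + w^2 = 157.61
d = sqrt(157.61)
d = 12.5543
12.5543 cm


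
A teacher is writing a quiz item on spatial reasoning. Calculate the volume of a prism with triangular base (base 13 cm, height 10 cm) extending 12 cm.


Shape: triangular prism
Triangle base = 13 cm, triangle height = 10 cm, prism length L = 12 cm
Formula: V = (1/2 * b * h_tri) * L
Cross-section area = 0.5 * 13 * 10 = 65
V = 65 * 12
V = 780
780 cm^3


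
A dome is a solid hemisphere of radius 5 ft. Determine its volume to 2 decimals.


Shape: hemisphere (half of a sphere)
Radius r = 5 ft
Formula: V = (1/2) * (4/3) * pi * r^3 = (2/3) * pi * r^3
r^3 = 125
(2/3) * 125 = 83.333333
V = 83.333333 * pi
V = 261.8
261.8 ft^3


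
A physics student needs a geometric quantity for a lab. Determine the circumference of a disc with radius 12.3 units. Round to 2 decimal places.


Shape: circle
Radius r = 12.3 units
Formula: C = 2 * pi * r
C = 2 * pi * 12.3
C = 24.6 * pi
C = 77.28
77.28 units


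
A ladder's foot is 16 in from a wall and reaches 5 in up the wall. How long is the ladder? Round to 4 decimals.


Shape: right triangle
Legs a = 16 in, b = 5 in
Formula: c = sqrt(a^2 + b^2)
a^2 = 256, b^2 = 25
a^2 + b^2 = 281
c = sqrt(281)
c = 16.7631
16.7631 in


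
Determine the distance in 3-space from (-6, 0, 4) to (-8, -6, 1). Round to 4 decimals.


3D distance between two points
P1 = (-6, 0, 4), P2 = (-8, -6, 1)
Formula: d = sqrt((x2-x1)^2 + (y2-y1)^2 + (z2-z1)^2)
dx = -8 - -6 = -2
dy = -6 - 0 = -6
dz = 1 - 4 = -3
dx^2 + dy^2 + dz^2 = 4 + 36 + 9 = 49
d = sqrt(49)
d = 7.0
7 units
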